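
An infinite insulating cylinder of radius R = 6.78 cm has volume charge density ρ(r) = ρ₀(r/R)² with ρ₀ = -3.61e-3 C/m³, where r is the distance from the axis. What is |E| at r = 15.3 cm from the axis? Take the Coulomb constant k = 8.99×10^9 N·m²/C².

Choose a coaxial cylinder of radius r = 15.3 cm (arbitrary length L) as the Gaussian surface (r > R, full charge per length enclosed).
λ_enc = 2π ∫₀^R ρ₀(r'/R)^2 r' dr' = 2πρ₀R²/4 = -2.607e-5 C/m.
Since E is radial and uniform over the curved surface, Φ = E·2πrL = Q_enc/ε₀ = λ_enc L/ε₀.
E = 2k|λ_enc|/r = 2(8.99×10^9)(2.607e-5)/(0.153) = 3.06×10^6 N/C.

3.06×10^6 N/C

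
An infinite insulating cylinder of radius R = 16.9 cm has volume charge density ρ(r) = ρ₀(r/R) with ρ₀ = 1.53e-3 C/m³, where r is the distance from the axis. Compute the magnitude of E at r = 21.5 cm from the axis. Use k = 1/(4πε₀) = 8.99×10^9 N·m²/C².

By cylindrical symmetry E is radial; use a coaxial Gaussian cylinder of radius 21.5 cm and length L (r > R, full charge per length enclosed).
λ_enc = 2π ∫₀^R ρ₀(r'/R)^1 r' dr' = 2πρ₀R²/3 = 9.152e-5 C/m.
Gauss's law: E·2πrL = λ_enc L/ε₀.
E = 2k|λ_enc|/r = 2(8.99×10^9)(9.152×10^-5)/(0.215) = 7.65×10^6 N/C.

7.65×10^6 V/m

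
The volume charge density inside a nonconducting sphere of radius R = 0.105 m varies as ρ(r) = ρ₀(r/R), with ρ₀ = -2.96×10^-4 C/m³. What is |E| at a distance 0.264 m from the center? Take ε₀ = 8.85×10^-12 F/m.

E ≈ 1.39×10^5 N/C

By spherical symmetry E is radial; choose a Gaussian sphere of radius r = 0.264 m (r > R, all charge enclosed).
Q_enc = 4π ∫₀^R ρ₀(r'/R)^1 r'² dr' = 4πρ₀R³/4 = -1.076e-6 C.
Since E is radial and uniform over the Gaussian sphere, Φ = E·4πr² = Q_enc/ε₀.
E = |Q_enc|/(4πε₀r²) = (1.076e-6)/(4π·8.85×10^-12·(0.264)²) = 1.39e5 N/C.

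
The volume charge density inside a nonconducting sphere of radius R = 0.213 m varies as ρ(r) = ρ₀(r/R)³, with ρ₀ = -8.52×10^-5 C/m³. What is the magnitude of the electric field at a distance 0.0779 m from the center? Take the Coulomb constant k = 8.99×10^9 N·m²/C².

6.11×10^3 V/m

Take a concentric spherical Gaussian surface of radius r = 0.0779 m (r < R).
Q_enc = ∫₀^r ρ(r')·4πr'² dr' = (4πρ₀/R³) ∫₀^r r'^5 dr' = 4πρ₀ r^6/(6·R³) = -4.127×10^-9 C.
Since E is radial and uniform over the Gaussian sphere, Φ = E·4πr² = Q_enc/ε₀.
E = k|Q_enc|/r² = (8.99×10^9)(4.127e-9)/(0.0779)² = 6.11×10^3 N/C.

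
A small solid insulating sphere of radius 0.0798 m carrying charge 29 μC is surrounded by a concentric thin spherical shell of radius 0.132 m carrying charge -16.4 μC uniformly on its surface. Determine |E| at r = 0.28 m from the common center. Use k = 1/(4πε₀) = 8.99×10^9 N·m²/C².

1.44×10^6 N/C

By spherical symmetry E is radial; choose a Gaussian sphere of radius r = 0.28 m (r > 0.132 m, enclosing both).
Q_enc = (29 μC) + (-16.4 μC) = 1.26×10^-5 C.
Applying ∮E·dA = Q_enc/ε₀ with Φ = E(4πr²):
E = k|Q_enc|/r² = (8.99×10^9)(1.26×10^-5)/(0.28)² = 1.44e6 N/C.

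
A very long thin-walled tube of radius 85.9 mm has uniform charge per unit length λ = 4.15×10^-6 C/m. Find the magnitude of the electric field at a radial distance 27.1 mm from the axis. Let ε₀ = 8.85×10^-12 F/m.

E = 0

Coaxial Gaussian cylinder, radius r = 27.1 mm, length L (r < 85.9 mm, inside the shell).
All the surface charge lies outside this cylinder: Q_enc = 0, hence E = 0.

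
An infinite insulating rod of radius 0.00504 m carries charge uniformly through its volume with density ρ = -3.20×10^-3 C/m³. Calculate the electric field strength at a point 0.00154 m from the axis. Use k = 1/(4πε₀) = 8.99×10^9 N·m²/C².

2.78e5 N/C

Choose a coaxial cylinder of radius r = 0.00154 m (arbitrary length L) as the Gaussian surface (r < R).
Charge inside radius r per length L is ρ·πr²·L, so λ_enc = ρπr² = -2.384e-8 C/m.
Since E is radial and uniform over the curved surface, Φ = E·2πrL = Q_enc/ε₀ = λ_enc L/ε₀.
E = 2k|λ_enc|/r = 2(8.99×10^9)(2.384×10^-8)/(0.00154) = 2.78×10^5 N/C.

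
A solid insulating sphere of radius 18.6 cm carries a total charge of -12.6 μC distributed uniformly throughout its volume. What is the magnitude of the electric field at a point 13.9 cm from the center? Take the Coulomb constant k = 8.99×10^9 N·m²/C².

Use a concentric Gaussian sphere at r = 13.9 cm (r < R).
For a uniform sphere the enclosed fraction is (r/R)³, so Q_enc = (-12.6 μC)(0.139/0.186)³ = -5.259×10^-6 C.
Applying ∮E·dA = Q_enc/ε₀ with Φ = E(4πr²):
E = k|Q_enc|/r² = (8.99×10^9)(5.259×10^-6)/(0.139)² = 2.45×10^6 N/C.

E = 2.45×10^6 N/C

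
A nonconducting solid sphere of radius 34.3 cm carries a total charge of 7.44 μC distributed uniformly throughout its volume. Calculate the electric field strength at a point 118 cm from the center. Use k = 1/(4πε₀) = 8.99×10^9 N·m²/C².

E = 4.80e4 V/m

Take a concentric spherical Gaussian surface of radius r = 118 cm (r > R, so the entire charge is enclosed).
Q_enc = 7.44 μC = 7.44e-6 C.
Gauss's law: E·4πr² = Q_enc/ε₀.
E = k|Q_enc|/r² = (8.99×10^9)(7.44×10^-6)/(1.18)² = 4.80e4 N/C.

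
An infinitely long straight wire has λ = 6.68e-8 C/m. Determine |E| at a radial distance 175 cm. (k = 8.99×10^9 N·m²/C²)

By cylindrical symmetry E is radial; use a coaxial Gaussian cylinder of radius 175 cm and length L.
Q_enc = λL, so λ_enc = 6.68×10^-8 C/m.
Since E is radial and uniform over the curved surface, Φ = E·2πrL = Q_enc/ε₀ = λ_enc L/ε₀.
E = 2k|λ_enc|/r = 2(8.99×10^9)(6.68×10^-8)/(1.75) = 686 N/C.

E ≈ 686 V/m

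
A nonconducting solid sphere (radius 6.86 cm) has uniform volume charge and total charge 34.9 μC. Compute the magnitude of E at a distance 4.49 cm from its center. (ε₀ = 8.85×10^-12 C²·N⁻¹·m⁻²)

Use a concentric Gaussian sphere at r = 4.49 cm (r < R).
Only the charge within r is enclosed: Q_enc = Q·(r/R)³ = (34.9 μC)·(4.49 cm/6.86 cm)³ = 9.786×10^-6 C.
Applying ∮E·dA = Q_enc/ε₀ with Φ = E(4πr²):
E = |Q_enc|/(4πε₀r²) = (9.786e-6)/(4π·8.85×10^-12·(0.0449)²) = 4.36×10^7 N/C.

|E| = 4.36×10^7 V/m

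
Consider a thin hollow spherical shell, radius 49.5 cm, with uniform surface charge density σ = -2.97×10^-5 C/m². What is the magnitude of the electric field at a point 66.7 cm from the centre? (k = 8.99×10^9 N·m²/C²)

E = 1.85e6 V/m

Symmetry ⇒ E = E(r) r̂. Gaussian sphere of radius r = 66.7 cm (r > 49.5 cm).
The entire shell is enclosed: Q_enc = σ·4πR² = (-2.97×10^-5)·4π·(0.495)² = -9.145e-5 C.
Since E is radial and uniform over the Gaussian sphere, Φ = E·4πr² = Q_enc/ε₀.
E = k|Q_enc|/r² = (8.99×10^9)(9.145×10^-5)/(0.667)² = 1.85e6 N/C.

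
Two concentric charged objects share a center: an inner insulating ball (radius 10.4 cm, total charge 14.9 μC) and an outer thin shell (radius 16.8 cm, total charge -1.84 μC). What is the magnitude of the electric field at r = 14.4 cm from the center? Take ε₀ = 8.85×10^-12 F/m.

E = 6.46e6 N/C

Symmetry ⇒ E = E(r) r̂. Gaussian sphere of radius r = 14.4 cm (between the bodies, 10.4 cm < r < 16.8 cm).
The shell at 16.8 cm lies outside the Gaussian surface, so Q_enc = 14.9 μC = 1.49×10^-5 C.
Gauss's law: E·4πr² = Q_enc/ε₀.
E = |Q_enc|/(4πε₀r²) = (1.49×10^-5)/(4π·8.85×10^-12·(0.144)²) = 6.46×10^6 N/C.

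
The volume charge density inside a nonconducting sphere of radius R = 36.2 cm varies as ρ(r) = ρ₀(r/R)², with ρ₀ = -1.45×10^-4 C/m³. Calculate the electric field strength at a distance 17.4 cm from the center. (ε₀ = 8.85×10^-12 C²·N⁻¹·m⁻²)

Symmetry ⇒ E = E(r) r̂. Gaussian sphere of radius r = 17.4 cm (r < R).
Integrate the density: Q_enc = 4π ∫₀^r ρ₀(r'/R)^2 r'² dr' = 4πρ₀ r^5/(5·R²) = -4.435×10^-7 C.
Since E is radial and uniform over the Gaussian sphere, Φ = E·4πr² = Q_enc/ε₀.
E = |Q_enc|/(4πε₀r²) = (4.435×10^-7)/(4π·8.85×10^-12·(0.174)²) = 1.32e5 N/C.

E ≈ 1.32×10^5 V/m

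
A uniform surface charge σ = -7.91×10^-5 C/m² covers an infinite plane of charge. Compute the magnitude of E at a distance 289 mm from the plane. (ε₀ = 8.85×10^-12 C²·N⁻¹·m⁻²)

E = 4.47×10^6 N/C

The symmetry is planar: E is normal to the sheet and the same magnitude on both sides. Take a pillbox straddling the sheet with end-cap area A.
Flux Φ = 2EA and Q_enc = σA, so 2EA = σA/ε₀ ⇒ E = |σ|/(2ε₀), independent of distance.
E = |σ|/(2ε₀) = (7.91×10^-5)/(2·8.85×10^-12) = 4.47×10^6 N/C.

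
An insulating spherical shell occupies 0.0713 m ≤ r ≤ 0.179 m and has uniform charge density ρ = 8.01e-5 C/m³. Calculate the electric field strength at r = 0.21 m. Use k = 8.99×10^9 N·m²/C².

Take a concentric spherical Gaussian surface of radius r = 0.21 m (r > 0.179 m, enclosing the whole shell).
Q_enc = ρ·(4π/3)(b³ − a³) = (8.01e-5)·(4π/3)·((0.179)³ − (0.0713)³) = 1.803×10^-6 C.
By Gauss's law, ∮E·dA = E·4πr² = Q_enc/ε₀.
E = k|Q_enc|/r² = (8.99×10^9)(1.803e-6)/(0.21)² = 3.67×10^5 N/C.

|E| ≈ 3.67e5 N/C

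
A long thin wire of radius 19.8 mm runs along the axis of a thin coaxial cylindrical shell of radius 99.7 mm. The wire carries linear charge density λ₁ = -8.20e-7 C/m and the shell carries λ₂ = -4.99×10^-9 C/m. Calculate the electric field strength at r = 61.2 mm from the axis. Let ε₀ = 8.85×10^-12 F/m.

Take a coaxial cylindrical Gaussian surface of radius r = 61.2 mm and length L (between the conductors, 19.8 mm < r < 99.7 mm).
The shell at 99.7 mm lies outside the Gaussian surface, so λ_enc = λ₁ = -8.20×10^-7 C/m.
By Gauss's law (flux through the curved wall only), E·2πrL = λ_enc L/ε₀.
E = |λ_enc|/(2πε₀r) = (8.20e-7)/(2π·8.85×10^-12·0.0612) = 2.41e5 N/C.

|E| ≈ 2.41×10^5 N/C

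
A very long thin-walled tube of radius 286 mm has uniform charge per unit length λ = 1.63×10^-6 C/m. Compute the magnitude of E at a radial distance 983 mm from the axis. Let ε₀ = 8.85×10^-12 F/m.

|E| = 2.98×10^4 N/C

Coaxial Gaussian cylinder, radius r = 983 mm, length L (r > 286 mm).
The full line charge is enclosed: λ_enc = 1.63e-6 C/m.
Gauss's law: E·2πrL = λ_enc L/ε₀.
E = |λ_enc|/(2πε₀r) = (1.63×10^-6)/(2π·8.85×10^-12·0.983) = 2.98×10^4 N/C.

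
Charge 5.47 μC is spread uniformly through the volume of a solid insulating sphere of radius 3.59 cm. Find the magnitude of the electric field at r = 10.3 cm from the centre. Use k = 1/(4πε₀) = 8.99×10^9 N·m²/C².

|E| ≈ 4.64×10^6 N/C

Symmetry ⇒ E = E(r) r̂. Gaussian sphere of radius r = 10.3 cm (r > R, so the entire charge is enclosed).
Q_enc = 5.47 μC = 5.47e-6 C.
By Gauss's law, ∮E·dA = E·4πr² = Q_enc/ε₀.
E = k|Q_enc|/r² = (8.99×10^9)(5.47×10^-6)/(0.103)² = 4.64×10^6 N/C.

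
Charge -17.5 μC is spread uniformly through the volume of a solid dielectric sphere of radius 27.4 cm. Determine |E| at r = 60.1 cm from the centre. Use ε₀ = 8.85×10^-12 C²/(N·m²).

|E| = 4.36×10^5 N/C

Use a concentric Gaussian sphere at r = 60.1 cm (r > R, so the entire charge is enclosed).
Q_enc = -17.5 μC = -1.75e-5 C.
Gauss's law: E·4πr² = Q_enc/ε₀.
E = |Q_enc|/(4πε₀r²) = (1.75×10^-5)/(4π·8.85×10^-12·(0.601)²) = 4.36e5 N/C.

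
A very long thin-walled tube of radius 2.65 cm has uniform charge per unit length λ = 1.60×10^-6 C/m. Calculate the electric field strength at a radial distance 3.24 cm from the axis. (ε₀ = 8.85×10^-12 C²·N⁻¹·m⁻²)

E ≈ 8.88×10^5 N/C

By cylindrical symmetry E is radial; use a coaxial Gaussian cylinder of radius 3.24 cm and length L (r > 2.65 cm).
The full line charge is enclosed: λ_enc = 1.60e-6 C/m.
Since E is radial and uniform over the curved surface, Φ = E·2πrL = Q_enc/ε₀ = λ_enc L/ε₀.
E = |λ_enc|/(2πε₀r) = (1.60×10^-6)/(2π·8.85×10^-12·0.0324) = 8.88×10^5 N/C.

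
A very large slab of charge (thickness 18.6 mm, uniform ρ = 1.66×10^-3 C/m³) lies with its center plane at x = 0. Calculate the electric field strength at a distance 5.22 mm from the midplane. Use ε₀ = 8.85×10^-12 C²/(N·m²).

|E| ≈ 9.79×10^5 N/C

By symmetry E is perpendicular to the slab. A Gaussian pillbox from −5.22 mm to +5.22 mm (face area A) lies entirely within the slab.
Q_enc = ρ·(2x)·A and flux = 2EA, so 2EA = 2ρxA/ε₀ ⇒ E = |ρ|x/ε₀.
E = (1.66×10^-3)(0.00522)/(8.85×10^-12) = 9.79e5 N/C.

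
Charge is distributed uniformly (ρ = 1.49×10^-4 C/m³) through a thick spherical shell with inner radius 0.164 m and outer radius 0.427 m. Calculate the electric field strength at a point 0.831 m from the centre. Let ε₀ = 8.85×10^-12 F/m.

E = 5.97×10^5 N/C

Symmetry ⇒ E = E(r) r̂. Gaussian sphere of radius r = 0.831 m (r > 0.427 m, enclosing the whole shell).
Q_enc = ρ·(4π/3)(b³ − a³) = (1.49e-4)·(4π/3)·((0.427)³ − (0.164)³) = 4.584e-5 C.
Applying ∮E·dA = Q_enc/ε₀ with Φ = E(4πr²):
E = |Q_enc|/(4πε₀r²) = (4.584×10^-5)/(4π·8.85×10^-12·(0.831)²) = 5.97×10^5 N/C.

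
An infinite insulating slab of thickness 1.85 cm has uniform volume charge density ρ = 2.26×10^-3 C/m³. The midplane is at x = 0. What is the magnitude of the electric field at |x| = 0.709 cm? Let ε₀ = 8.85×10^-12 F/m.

By symmetry E is perpendicular to the slab. A Gaussian pillbox from −0.709 cm to +0.709 cm (face area A) lies entirely within the slab.
Q_enc = ρ·(2x)·A and flux = 2EA, so 2EA = 2ρxA/ε₀ ⇒ E = |ρ|x/ε₀.
E = (2.26×10^-3)(0.00709)/(8.85×10^-12) = 1.81×10^6 N/C.

1.81×10^6 N/C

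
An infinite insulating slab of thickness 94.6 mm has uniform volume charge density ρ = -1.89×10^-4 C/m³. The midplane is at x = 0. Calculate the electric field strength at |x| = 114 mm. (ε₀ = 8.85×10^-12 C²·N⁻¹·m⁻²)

|E| = 1.01×10^6 N/C

The point |x| = 114 mm lies outside the slab (half-thickness 0.0473 m). A symmetric pillbox spanning the full slab encloses Q_enc = ρ·d·A.
Flux = 2EA ⇒ E = |ρ|d/(2ε₀), independent of distance outside.
E = (1.89×10^-4)(0.0946)/(2·8.85×10^-12) = 1.01×10^6 N/C.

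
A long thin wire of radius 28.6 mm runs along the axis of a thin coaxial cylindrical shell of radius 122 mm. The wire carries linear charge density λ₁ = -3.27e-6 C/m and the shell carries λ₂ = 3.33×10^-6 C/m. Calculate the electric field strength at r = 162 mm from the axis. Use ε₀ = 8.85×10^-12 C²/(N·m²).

E ≈ 6.66×10^3 V/m

By cylindrical symmetry E is radial; use a coaxial Gaussian cylinder of radius 162 mm and length L (r > 122 mm, enclosing both).
λ_enc = λ₁ + λ₂ = (-3.27e-6) + (3.33×10^-6) = 6.00×10^-8 C/m.
Since E is radial and uniform over the curved surface, Φ = E·2πrL = Q_enc/ε₀ = λ_enc L/ε₀.
E = |λ_enc|/(2πε₀r) = (6.00×10^-8)/(2π·8.85×10^-12·0.162) = 6.66×10^3 N/C.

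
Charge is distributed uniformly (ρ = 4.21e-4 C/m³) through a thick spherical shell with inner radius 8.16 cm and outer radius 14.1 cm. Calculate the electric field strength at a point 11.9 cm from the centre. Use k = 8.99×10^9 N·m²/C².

Use a concentric Gaussian sphere at r = 11.9 cm (within the shell material, 8.16 cm < r < 14.1 cm).
Only the shell between 8.16 cm and r is enclosed: Q_enc = ρ·(4π/3)(r³ − a³) = (4.21×10^-4)·(4π/3)·((0.119)³ − (0.0816)³) = 2.014×10^-6 C.
Applying ∮E·dA = Q_enc/ε₀ with Φ = E(4πr²):
E = k|Q_enc|/r² = (8.99×10^9)(2.014×10^-6)/(0.119)² = 1.28×10^6 N/C.

E ≈ 1.28e6 V/m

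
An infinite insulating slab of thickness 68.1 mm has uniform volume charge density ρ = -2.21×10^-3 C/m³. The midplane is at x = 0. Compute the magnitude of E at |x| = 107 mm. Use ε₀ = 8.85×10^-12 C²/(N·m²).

The point |x| = 107 mm lies outside the slab (half-thickness 0.03405 m). A symmetric pillbox spanning the full slab encloses Q_enc = ρ·d·A.
Flux = 2EA ⇒ E = |ρ|d/(2ε₀), independent of distance outside.
E = (2.21×10^-3)(0.0681)/(2·8.85×10^-12) = 8.50×10^6 N/C.

|E| ≈ 8.50e6 N/C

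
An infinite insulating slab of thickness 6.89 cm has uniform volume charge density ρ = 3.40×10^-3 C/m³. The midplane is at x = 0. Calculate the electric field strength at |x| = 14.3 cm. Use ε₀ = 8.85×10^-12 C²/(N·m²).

The point |x| = 14.3 cm lies outside the slab (half-thickness 0.03445 m). A symmetric pillbox spanning the full slab encloses Q_enc = ρ·d·A.
Flux = 2EA ⇒ E = |ρ|d/(2ε₀), independent of distance outside.
E = (3.40×10^-3)(0.0689)/(2·8.85×10^-12) = 1.32e7 N/C.

1.32e7 N/C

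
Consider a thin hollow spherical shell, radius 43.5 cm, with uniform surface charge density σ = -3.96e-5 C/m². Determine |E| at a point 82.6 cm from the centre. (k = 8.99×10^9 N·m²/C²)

|E| = 1.24×10^6 N/C

Symmetry ⇒ E = E(r) r̂. Gaussian sphere of radius r = 82.6 cm (r > 43.5 cm).
The entire shell is enclosed: Q_enc = σ·4πR² = (-3.96×10^-5)·4π·(0.435)² = -9.416e-5 C.
Gauss's law: E·4πr² = Q_enc/ε₀.
E = k|Q_enc|/r² = (8.99×10^9)(9.416×10^-5)/(0.826)² = 1.24×10^6 N/C.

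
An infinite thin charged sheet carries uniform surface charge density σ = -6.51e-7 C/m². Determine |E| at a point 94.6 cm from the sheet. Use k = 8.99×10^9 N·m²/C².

Choose a cylindrical pillbox piercing the sheet, end faces (area A) parallel to it.
Only the two end caps contribute flux: Φ = 2EA. With Q_enc = σA, Gauss's law gives E = |σ|/(2ε₀).
E = 2πk|σ| = 2π(8.99×10^9)(6.51×10^-7) = 3.68×10^4 N/C.

|E| ≈ 3.68×10^4 N/C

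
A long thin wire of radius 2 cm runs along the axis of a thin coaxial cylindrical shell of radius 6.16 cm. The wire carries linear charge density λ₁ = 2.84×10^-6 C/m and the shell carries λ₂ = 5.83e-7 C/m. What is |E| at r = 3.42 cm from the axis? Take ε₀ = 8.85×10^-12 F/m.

|E| ≈ 1.49×10^6 N/C

Take a coaxial cylindrical Gaussian surface of radius r = 3.42 cm and length L (between the conductors, 2 cm < r < 6.16 cm).
The shell at 6.16 cm lies outside the Gaussian surface, so λ_enc = λ₁ = 2.84×10^-6 C/m.
By Gauss's law (flux through the curved wall only), E·2πrL = λ_enc L/ε₀.
E = |λ_enc|/(2πε₀r) = (2.84×10^-6)/(2π·8.85×10^-12·0.0342) = 1.49×10^6 N/C.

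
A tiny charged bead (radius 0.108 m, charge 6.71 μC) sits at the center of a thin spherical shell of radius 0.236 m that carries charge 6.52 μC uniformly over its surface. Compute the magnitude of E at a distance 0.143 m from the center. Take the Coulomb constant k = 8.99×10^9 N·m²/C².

By spherical symmetry E is radial; choose a Gaussian sphere of radius r = 0.143 m (between the bodies, 0.108 m < r < 0.236 m).
Only the inner charge is enclosed; the outer shell contributes nothing inside itself. Q_enc = 6.71 μC = 6.71e-6 C.
Gauss's law: E·4πr² = Q_enc/ε₀.
E = k|Q_enc|/r² = (8.99×10^9)(6.71e-6)/(0.143)² = 2.95×10^6 N/C.

|E| ≈ 2.95×10^6 V/m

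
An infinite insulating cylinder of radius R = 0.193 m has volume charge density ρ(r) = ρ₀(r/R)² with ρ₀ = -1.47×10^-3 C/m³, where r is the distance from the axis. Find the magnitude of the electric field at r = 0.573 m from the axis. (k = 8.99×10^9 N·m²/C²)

|E| = 2.70e6 N/C

By cylindrical symmetry E is radial; use a coaxial Gaussian cylinder of radius 0.573 m and length L (r > R, full charge per length enclosed).
λ_enc = 2π ∫₀^R ρ₀(r'/R)^2 r' dr' = 2πρ₀R²/4 = -8.601e-5 C/m.
Since E is radial and uniform over the curved surface, Φ = E·2πrL = Q_enc/ε₀ = λ_enc L/ε₀.
E = 2k|λ_enc|/r = 2(8.99×10^9)(8.601e-5)/(0.573) = 2.70e6 N/C.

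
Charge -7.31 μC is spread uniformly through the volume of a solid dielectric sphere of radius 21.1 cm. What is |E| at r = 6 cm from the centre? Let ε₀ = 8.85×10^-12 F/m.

By spherical symmetry E is radial; choose a Gaussian sphere of radius r = 6 cm (r < R).
Only the charge within r is enclosed: Q_enc = Q·(r/R)³ = (-7.31 μC)·(6 cm/21.1 cm)³ = -1.681e-7 C.
Applying ∮E·dA = Q_enc/ε₀ with Φ = E(4πr²):
E = |Q_enc|/(4πε₀r²) = (1.681e-7)/(4π·8.85×10^-12·(0.06)²) = 4.20×10^5 N/C.

E = 4.20×10^5 V/m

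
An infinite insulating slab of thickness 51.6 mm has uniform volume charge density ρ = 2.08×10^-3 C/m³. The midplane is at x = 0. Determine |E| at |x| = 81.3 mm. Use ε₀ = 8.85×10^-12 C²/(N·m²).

|E| ≈ 6.06×10^6 N/C

The point |x| = 81.3 mm lies outside the slab (half-thickness 0.0258 m). A symmetric pillbox spanning the full slab encloses Q_enc = ρ·d·A.
Flux = 2EA ⇒ E = |ρ|d/(2ε₀), independent of distance outside.
E = (2.08e-3)(0.0516)/(2·8.85×10^-12) = 6.06×10^6 N/C.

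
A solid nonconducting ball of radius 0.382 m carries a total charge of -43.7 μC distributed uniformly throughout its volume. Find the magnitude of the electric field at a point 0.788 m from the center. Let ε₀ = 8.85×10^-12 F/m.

By spherical symmetry E is radial; choose a Gaussian sphere of radius r = 0.788 m (r > R, so the entire charge is enclosed).
Q_enc = -43.7 μC = -4.37×10^-5 C.
Since E is radial and uniform over the Gaussian sphere, Φ = E·4πr² = Q_enc/ε₀.
E = |Q_enc|/(4πε₀r²) = (4.37×10^-5)/(4π·8.85×10^-12·(0.788)²) = 6.33×10^5 N/C.

E = 6.33e5 N/C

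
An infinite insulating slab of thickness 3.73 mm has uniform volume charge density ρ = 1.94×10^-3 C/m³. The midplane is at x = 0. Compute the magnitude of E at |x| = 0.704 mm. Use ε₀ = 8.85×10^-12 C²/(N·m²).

By symmetry E is perpendicular to the slab. A Gaussian pillbox from −0.704 mm to +0.704 mm (face area A) lies entirely within the slab.
Q_enc = ρ·(2x)·A and flux = 2EA, so 2EA = 2ρxA/ε₀ ⇒ E = |ρ|x/ε₀.
E = (1.94×10^-3)(0.000704)/(8.85×10^-12) = 1.54×10^5 N/C.

|E| = 1.54×10^5 N/C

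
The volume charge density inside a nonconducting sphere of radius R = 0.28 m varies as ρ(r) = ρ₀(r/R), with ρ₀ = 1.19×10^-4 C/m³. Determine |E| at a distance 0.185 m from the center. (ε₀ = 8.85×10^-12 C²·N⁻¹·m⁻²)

E = 4.11×10^5 V/m

Take a concentric spherical Gaussian surface of radius r = 0.185 m (r < R).
Integrate the density: Q_enc = 4π ∫₀^r ρ₀(r'/R)^1 r'² dr' = 4πρ₀ r^4/(4·R) = 1.564×10^-6 C.
By Gauss's law, ∮E·dA = E·4πr² = Q_enc/ε₀.
E = |Q_enc|/(4πε₀r²) = (1.564×10^-6)/(4π·8.85×10^-12·(0.185)²) = 4.11e5 N/C.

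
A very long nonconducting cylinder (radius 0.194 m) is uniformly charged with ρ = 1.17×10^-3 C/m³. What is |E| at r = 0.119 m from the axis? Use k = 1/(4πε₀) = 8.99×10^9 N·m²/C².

|E| = 7.86e6 V/m

By cylindrical symmetry E is radial; use a coaxial Gaussian cylinder of radius 0.119 m and length L (r < R).
Enclosed charge per unit length: λ_enc = ρ·πr² = (1.17×10^-3)π(0.119)² = 5.205×10^-5 C/m.
By Gauss's law (flux through the curved wall only), E·2πrL = λ_enc L/ε₀.
E = 2k|λ_enc|/r = 2(8.99×10^9)(5.205×10^-5)/(0.119) = 7.86×10^6 N/C.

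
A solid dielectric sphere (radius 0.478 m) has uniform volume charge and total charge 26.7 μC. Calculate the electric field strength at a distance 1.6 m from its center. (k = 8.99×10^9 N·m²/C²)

Use a concentric Gaussian sphere at r = 1.6 m (r > R, so the entire charge is enclosed).
Q_enc = 26.7 μC = 2.67×10^-5 C.
Gauss's law: E·4πr² = Q_enc/ε₀.
E = k|Q_enc|/r² = (8.99×10^9)(2.67e-5)/(1.6)² = 9.38×10^4 N/C.

E = 9.38×10^4 V/m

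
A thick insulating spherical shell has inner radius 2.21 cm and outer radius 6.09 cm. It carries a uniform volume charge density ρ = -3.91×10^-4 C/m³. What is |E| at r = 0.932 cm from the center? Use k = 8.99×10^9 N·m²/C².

E = 0

By spherical symmetry E is radial; choose a Gaussian sphere of radius r = 0.932 cm (r < 2.21 cm, inside the empty cavity).
Q_enc = 0 (all charge lies at larger r); Gauss's law gives E = 0.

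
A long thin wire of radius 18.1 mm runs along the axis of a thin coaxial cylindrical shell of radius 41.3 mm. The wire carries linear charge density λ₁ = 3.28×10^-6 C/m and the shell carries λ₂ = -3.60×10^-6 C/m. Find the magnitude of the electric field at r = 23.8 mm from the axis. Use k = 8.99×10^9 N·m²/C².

|E| ≈ 2.48×10^6 N/C

Choose a coaxial cylinder of radius r = 23.8 mm (arbitrary length L) as the Gaussian surface (between the conductors, 18.1 mm < r < 41.3 mm).
Only the inner wire is enclosed; the outer shell contributes nothing inside itself. λ_enc = λ₁ = 3.28e-6 C/m.
Gauss's law: E·2πrL = λ_enc L/ε₀.
E = 2k|λ_enc|/r = 2(8.99×10^9)(3.28×10^-6)/(0.0238) = 2.48×10^6 N/C.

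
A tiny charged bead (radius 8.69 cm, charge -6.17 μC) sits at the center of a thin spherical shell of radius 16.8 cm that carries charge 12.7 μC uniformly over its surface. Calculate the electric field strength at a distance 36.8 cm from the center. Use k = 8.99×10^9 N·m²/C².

Use a concentric Gaussian sphere at r = 36.8 cm (r > 16.8 cm, enclosing both).
Q_enc = (-6.17 μC) + (12.7 μC) = 6.53e-6 C.
Gauss's law: E·4πr² = Q_enc/ε₀.
E = k|Q_enc|/r² = (8.99×10^9)(6.53e-6)/(0.368)² = 4.33e5 N/C.

|E| ≈ 4.33e5 N/C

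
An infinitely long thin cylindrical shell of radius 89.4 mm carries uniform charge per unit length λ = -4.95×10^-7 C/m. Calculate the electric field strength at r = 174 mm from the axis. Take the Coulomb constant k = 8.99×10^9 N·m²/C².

|E| ≈ 5.12×10^4 V/m

Take a coaxial cylindrical Gaussian surface of radius r = 174 mm and length L (r > 89.4 mm).
The full line charge is enclosed: λ_enc = -4.95×10^-7 C/m.
Since E is radial and uniform over the curved surface, Φ = E·2πrL = Q_enc/ε₀ = λ_enc L/ε₀.
E = 2k|λ_enc|/r = 2(8.99×10^9)(4.95×10^-7)/(0.174) = 5.12e4 N/C.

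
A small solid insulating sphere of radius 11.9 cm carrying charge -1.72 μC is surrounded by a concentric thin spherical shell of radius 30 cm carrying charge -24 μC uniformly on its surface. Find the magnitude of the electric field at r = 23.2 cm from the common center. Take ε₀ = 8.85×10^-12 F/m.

|E| ≈ 2.87×10^5 N/C

Use a concentric Gaussian sphere at r = 23.2 cm (between the bodies, 11.9 cm < r < 30 cm).
The shell at 30 cm lies outside the Gaussian surface, so Q_enc = -1.72 μC = -1.72×10^-6 C.
Gauss's law: E·4πr² = Q_enc/ε₀.
E = |Q_enc|/(4πε₀r²) = (1.72×10^-6)/(4π·8.85×10^-12·(0.232)²) = 2.87e5 N/C.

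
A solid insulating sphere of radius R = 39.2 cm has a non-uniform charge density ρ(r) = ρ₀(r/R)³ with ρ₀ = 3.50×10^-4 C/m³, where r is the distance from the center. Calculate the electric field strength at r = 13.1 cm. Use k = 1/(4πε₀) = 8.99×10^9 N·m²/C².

Take a concentric spherical Gaussian surface of radius r = 13.1 cm (r < R).
Q_enc = ∫₀^r ρ(r')·4πr'² dr' = (4πρ₀/R³) ∫₀^r r'^5 dr' = 4πρ₀ r^6/(6·R³) = 6.15e-8 C.
Gauss's law: E·4πr² = Q_enc/ε₀.
E = k|Q_enc|/r² = (8.99×10^9)(6.15×10^-8)/(0.131)² = 3.22×10^4 N/C.

|E| = 3.22×10^4 N/C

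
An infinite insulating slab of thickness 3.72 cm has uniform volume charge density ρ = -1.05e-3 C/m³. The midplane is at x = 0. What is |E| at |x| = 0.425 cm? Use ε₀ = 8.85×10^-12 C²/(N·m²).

By symmetry E is perpendicular to the slab. A Gaussian pillbox from −0.425 cm to +0.425 cm (face area A) lies entirely within the slab.
Q_enc = ρ·(2x)·A and flux = 2EA, so 2EA = 2ρxA/ε₀ ⇒ E = |ρ|x/ε₀.
E = (1.05×10^-3)(0.00425)/(8.85×10^-12) = 5.04e5 N/C.

|E| ≈ 5.04×10^5 V/m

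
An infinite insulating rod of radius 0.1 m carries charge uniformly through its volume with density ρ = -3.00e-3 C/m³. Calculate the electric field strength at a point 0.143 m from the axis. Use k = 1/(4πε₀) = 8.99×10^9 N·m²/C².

Coaxial Gaussian cylinder, radius r = 0.143 m, length L (r > 0.1 m, full cross-section enclosed).
λ_enc = ρ·πR² = (-3.00×10^-3)π(0.1)² = -9.425×10^-5 C/m.
Gauss's law: E·2πrL = λ_enc L/ε₀.
E = 2k|λ_enc|/r = 2(8.99×10^9)(9.425×10^-5)/(0.143) = 1.19e7 N/C.

E = 1.19e7 N/C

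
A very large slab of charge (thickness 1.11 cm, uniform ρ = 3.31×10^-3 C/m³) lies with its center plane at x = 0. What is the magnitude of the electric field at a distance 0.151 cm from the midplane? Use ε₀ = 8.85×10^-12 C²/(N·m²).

|E| = 5.65×10^5 N/C

By symmetry E is perpendicular to the slab. A Gaussian pillbox from −0.151 cm to +0.151 cm (face area A) lies entirely within the slab.
Q_enc = ρ·(2x)·A and flux = 2EA, so 2EA = 2ρxA/ε₀ ⇒ E = |ρ|x/ε₀.
E = (3.31e-3)(0.00151)/(8.85×10^-12) = 5.65×10^5 N/C.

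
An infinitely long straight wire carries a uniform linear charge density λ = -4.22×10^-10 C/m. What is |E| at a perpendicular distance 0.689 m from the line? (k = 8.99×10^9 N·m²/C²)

Choose a coaxial cylinder of radius r = 0.689 m (arbitrary length L) as the Gaussian surface.
Q_enc = λL, so λ_enc = -4.22×10^-10 C/m.
Applying ∮E·dA = Q_enc/ε₀ with the end caps contributing no flux:
E = 2k|λ_enc|/r = 2(8.99×10^9)(4.22e-10)/(0.689) = 11 N/C.

E = 11 N/C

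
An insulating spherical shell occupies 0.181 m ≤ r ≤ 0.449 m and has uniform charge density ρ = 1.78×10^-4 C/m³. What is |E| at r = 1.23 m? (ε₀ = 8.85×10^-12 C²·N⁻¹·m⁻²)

Take a concentric spherical Gaussian surface of radius r = 1.23 m (r > 0.449 m, enclosing the whole shell).
Q_enc = ρ·(4π/3)(b³ − a³) = (1.78×10^-4)·(4π/3)·((0.449)³ − (0.181)³) = 6.307e-5 C.
Applying ∮E·dA = Q_enc/ε₀ with Φ = E(4πr²):
E = |Q_enc|/(4πε₀r²) = (6.307×10^-5)/(4π·8.85×10^-12·(1.23)²) = 3.75×10^5 N/C.

E = 3.75×10^5 V/m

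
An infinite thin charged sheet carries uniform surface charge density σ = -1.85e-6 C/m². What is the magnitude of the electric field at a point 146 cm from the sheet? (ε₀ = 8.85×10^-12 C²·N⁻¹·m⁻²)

1.05×10^5 N/C

By planar symmetry E is perpendicular to the sheet and uniform; use a Gaussian pillbox with flat faces of area A on each side of the sheet.
Flux Φ = 2EA and Q_enc = σA, so 2EA = σA/ε₀ ⇒ E = |σ|/(2ε₀), independent of distance.
E = |σ|/(2ε₀) = (1.85×10^-6)/(2·8.85×10^-12) = 1.05×10^5 N/C.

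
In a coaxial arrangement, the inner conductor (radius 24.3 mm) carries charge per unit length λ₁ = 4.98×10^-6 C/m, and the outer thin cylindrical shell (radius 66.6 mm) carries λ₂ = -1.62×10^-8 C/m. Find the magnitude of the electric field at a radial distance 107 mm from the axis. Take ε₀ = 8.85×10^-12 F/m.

By cylindrical symmetry E is radial; use a coaxial Gaussian cylinder of radius 107 mm and length L (r > 66.6 mm, enclosing both).
λ_enc = λ₁ + λ₂ = (4.98e-6) + (-1.62×10^-8) = 4.964×10^-6 C/m.
By Gauss's law (flux through the curved wall only), E·2πrL = λ_enc L/ε₀.
E = |λ_enc|/(2πε₀r) = (4.964×10^-6)/(2π·8.85×10^-12·0.107) = 8.34×10^5 N/C.

E ≈ 8.34×10^5 V/m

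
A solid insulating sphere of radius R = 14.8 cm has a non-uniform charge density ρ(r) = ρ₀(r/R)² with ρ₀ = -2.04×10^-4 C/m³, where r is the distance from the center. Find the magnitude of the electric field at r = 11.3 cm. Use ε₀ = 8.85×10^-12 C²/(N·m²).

Symmetry ⇒ E = E(r) r̂. Gaussian sphere of radius r = 11.3 cm (r < R).
Integrate the density: Q_enc = 4π ∫₀^r ρ₀(r'/R)^2 r'² dr' = 4πρ₀ r^5/(5·R²) = -4.313e-7 C.
Since E is radial and uniform over the Gaussian sphere, Φ = E·4πr² = Q_enc/ε₀.
E = |Q_enc|/(4πε₀r²) = (4.313×10^-7)/(4π·8.85×10^-12·(0.113)²) = 3.04e5 N/C.

3.04×10^5 N/C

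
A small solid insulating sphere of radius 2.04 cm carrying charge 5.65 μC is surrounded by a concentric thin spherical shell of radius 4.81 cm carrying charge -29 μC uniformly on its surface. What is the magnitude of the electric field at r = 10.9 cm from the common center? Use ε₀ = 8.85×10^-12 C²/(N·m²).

Take a concentric spherical Gaussian surface of radius r = 10.9 cm (r > 4.81 cm, enclosing both).
Q_enc = (5.65 μC) + (-29 μC) = -2.335e-5 C.
Since E is radial and uniform over the Gaussian sphere, Φ = E·4πr² = Q_enc/ε₀.
E = |Q_enc|/(4πε₀r²) = (2.335×10^-5)/(4π·8.85×10^-12·(0.109)²) = 1.77e7 N/C.

|E| = 1.77e7 N/C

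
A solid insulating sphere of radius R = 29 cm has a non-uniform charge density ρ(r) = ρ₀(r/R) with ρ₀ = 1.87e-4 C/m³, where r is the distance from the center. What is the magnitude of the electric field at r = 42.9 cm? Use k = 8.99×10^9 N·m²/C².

By spherical symmetry E is radial; choose a Gaussian sphere of radius r = 42.9 cm (r > R, all charge enclosed).
Q_enc = 4π ∫₀^R ρ₀(r'/R)^1 r'² dr' = 4πρ₀R³/4 = 1.433×10^-5 C.
Gauss's law: E·4πr² = Q_enc/ε₀.
E = k|Q_enc|/r² = (8.99×10^9)(1.433e-5)/(0.429)² = 7.00×10^5 N/C.

E = 7.00e5 N/C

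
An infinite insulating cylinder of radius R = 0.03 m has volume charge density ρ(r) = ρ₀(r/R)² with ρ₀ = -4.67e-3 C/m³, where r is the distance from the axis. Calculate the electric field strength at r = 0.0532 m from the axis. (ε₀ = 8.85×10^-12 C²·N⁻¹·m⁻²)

E = 2.23e6 N/C

Choose a coaxial cylinder of radius r = 0.0532 m (arbitrary length L) as the Gaussian surface (r > R, full charge per length enclosed).
λ_enc = 2π ∫₀^R ρ₀(r'/R)^2 r' dr' = 2πρ₀R²/4 = -6.602×10^-6 C/m.
Since E is radial and uniform over the curved surface, Φ = E·2πrL = Q_enc/ε₀ = λ_enc L/ε₀.
E = |λ_enc|/(2πε₀r) = (6.602×10^-6)/(2π·8.85×10^-12·0.0532) = 2.23e6 N/C.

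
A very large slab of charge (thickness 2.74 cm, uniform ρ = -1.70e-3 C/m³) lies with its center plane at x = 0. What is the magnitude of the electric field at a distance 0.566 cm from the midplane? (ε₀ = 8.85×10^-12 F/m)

By symmetry E is perpendicular to the slab. A Gaussian pillbox from −0.566 cm to +0.566 cm (face area A) lies entirely within the slab.
Q_enc = ρ·(2x)·A and flux = 2EA, so 2EA = 2ρxA/ε₀ ⇒ E = |ρ|x/ε₀.
E = (1.70×10^-3)(0.00566)/(8.85×10^-12) = 1.09×10^6 N/C.

1.09e6 N/C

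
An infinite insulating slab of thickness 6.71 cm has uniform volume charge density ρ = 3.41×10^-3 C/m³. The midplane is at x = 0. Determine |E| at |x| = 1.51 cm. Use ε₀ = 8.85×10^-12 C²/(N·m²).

By symmetry E is perpendicular to the slab. A Gaussian pillbox from −1.51 cm to +1.51 cm (face area A) lies entirely within the slab.
Q_enc = ρ·(2x)·A and flux = 2EA, so 2EA = 2ρxA/ε₀ ⇒ E = |ρ|x/ε₀.
E = (3.41×10^-3)(0.0151)/(8.85×10^-12) = 5.82×10^6 N/C.

E = 5.82×10^6 V/m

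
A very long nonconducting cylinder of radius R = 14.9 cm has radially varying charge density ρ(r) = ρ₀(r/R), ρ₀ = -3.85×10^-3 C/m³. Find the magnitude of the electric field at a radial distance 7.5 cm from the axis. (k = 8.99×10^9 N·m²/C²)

Take a coaxial cylindrical Gaussian surface of radius r = 7.5 cm and length L (r < R).
λ_enc = ∫₀^r ρ(r')·2πr' dr' = (2πρ₀/R)·r^3/3 = -2.283×10^-5 C/m.
By Gauss's law (flux through the curved wall only), E·2πrL = λ_enc L/ε₀.
E = 2k|λ_enc|/r = 2(8.99×10^9)(2.283×10^-5)/(0.075) = 5.47e6 N/C.

|E| = 5.47e6 N/C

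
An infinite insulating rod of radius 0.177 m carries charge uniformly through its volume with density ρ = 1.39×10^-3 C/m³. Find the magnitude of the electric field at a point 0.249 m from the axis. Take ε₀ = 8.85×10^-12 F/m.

E = 9.88×10^6 V/m

By cylindrical symmetry E is radial; use a coaxial Gaussian cylinder of radius 0.249 m and length L (r > 0.177 m, full cross-section enclosed).
λ_enc = ρ·πR² = (1.39e-3)π(0.177)² = 1.368e-4 C/m.
Since E is radial and uniform over the curved surface, Φ = E·2πrL = Q_enc/ε₀ = λ_enc L/ε₀.
E = |λ_enc|/(2πε₀r) = (1.368×10^-4)/(2π·8.85×10^-12·0.249) = 9.88e6 N/C.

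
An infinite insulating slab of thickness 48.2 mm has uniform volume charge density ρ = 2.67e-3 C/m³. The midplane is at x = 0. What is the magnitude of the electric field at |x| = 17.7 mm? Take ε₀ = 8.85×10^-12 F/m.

By symmetry E is perpendicular to the slab. A Gaussian pillbox from −17.7 mm to +17.7 mm (face area A) lies entirely within the slab.
Q_enc = ρ·(2x)·A and flux = 2EA, so 2EA = 2ρxA/ε₀ ⇒ E = |ρ|x/ε₀.
E = (2.67×10^-3)(0.0177)/(8.85×10^-12) = 5.34×10^6 N/C.

E = 5.34e6 N/C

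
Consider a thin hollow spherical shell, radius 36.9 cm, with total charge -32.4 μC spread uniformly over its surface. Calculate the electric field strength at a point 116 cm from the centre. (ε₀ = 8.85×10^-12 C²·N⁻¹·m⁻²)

By spherical symmetry E is radial; choose a Gaussian sphere of radius r = 116 cm (r > 36.9 cm).
The entire shell is enclosed: Q_enc = -3.24e-5 C.
Gauss's law: E·4πr² = Q_enc/ε₀.
E = |Q_enc|/(4πε₀r²) = (3.24×10^-5)/(4π·8.85×10^-12·(1.16)²) = 2.17×10^5 N/C.

2.17×10^5 V/m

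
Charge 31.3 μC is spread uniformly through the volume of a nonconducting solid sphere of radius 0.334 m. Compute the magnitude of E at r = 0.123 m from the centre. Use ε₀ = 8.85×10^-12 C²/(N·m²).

|E| ≈ 9.29e5 N/C

By spherical symmetry E is radial; choose a Gaussian sphere of radius r = 0.123 m (r < R).
For a uniform sphere the enclosed fraction is (r/R)³, so Q_enc = (31.3 μC)(0.123/0.334)³ = 1.563×10^-6 C.
Gauss's law: E·4πr² = Q_enc/ε₀.
E = |Q_enc|/(4πε₀r²) = (1.563×10^-6)/(4π·8.85×10^-12·(0.123)²) = 9.29×10^5 N/C.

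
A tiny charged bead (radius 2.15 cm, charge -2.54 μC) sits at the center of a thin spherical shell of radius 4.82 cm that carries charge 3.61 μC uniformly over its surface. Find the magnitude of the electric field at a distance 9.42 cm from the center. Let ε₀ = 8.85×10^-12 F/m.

Symmetry ⇒ E = E(r) r̂. Gaussian sphere of radius r = 9.42 cm (r > 4.82 cm, enclosing both).
Q_enc = (-2.54 μC) + (3.61 μC) = 1.07×10^-6 C.
Applying ∮E·dA = Q_enc/ε₀ with Φ = E(4πr²):
E = |Q_enc|/(4πε₀r²) = (1.07e-6)/(4π·8.85×10^-12·(0.0942)²) = 1.08×10^6 N/C.

|E| ≈ 1.08×10^6 N/C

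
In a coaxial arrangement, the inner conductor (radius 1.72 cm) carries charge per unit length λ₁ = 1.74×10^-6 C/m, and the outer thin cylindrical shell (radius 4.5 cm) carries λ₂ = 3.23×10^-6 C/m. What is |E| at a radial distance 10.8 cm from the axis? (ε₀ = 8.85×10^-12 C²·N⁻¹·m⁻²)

Choose a coaxial cylinder of radius r = 10.8 cm (arbitrary length L) as the Gaussian surface (r > 4.5 cm, enclosing both).
λ_enc = λ₁ + λ₂ = (1.74×10^-6) + (3.23×10^-6) = 4.97×10^-6 C/m.
By Gauss's law (flux through the curved wall only), E·2πrL = λ_enc L/ε₀.
E = |λ_enc|/(2πε₀r) = (4.97×10^-6)/(2π·8.85×10^-12·0.108) = 8.28e5 N/C.

|E| = 8.28×10^5 V/m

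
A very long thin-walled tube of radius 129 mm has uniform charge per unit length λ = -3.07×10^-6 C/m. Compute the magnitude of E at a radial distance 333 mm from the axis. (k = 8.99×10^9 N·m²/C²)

Take a coaxial cylindrical Gaussian surface of radius r = 333 mm and length L (r > 129 mm).
The full line charge is enclosed: λ_enc = -3.07e-6 C/m.
Since E is radial and uniform over the curved surface, Φ = E·2πrL = Q_enc/ε₀ = λ_enc L/ε₀.
E = 2k|λ_enc|/r = 2(8.99×10^9)(3.07e-6)/(0.333) = 1.66e5 N/C.

E ≈ 1.66×10^5 N/C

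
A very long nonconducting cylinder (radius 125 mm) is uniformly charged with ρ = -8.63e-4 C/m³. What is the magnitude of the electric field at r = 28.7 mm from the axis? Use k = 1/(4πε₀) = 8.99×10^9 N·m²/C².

Coaxial Gaussian cylinder, radius r = 28.7 mm, length L (r < R).
Enclosed charge per unit length: λ_enc = ρ·πr² = (-8.63×10^-4)π(0.0287)² = -2.233×10^-6 C/m.
Since E is radial and uniform over the curved surface, Φ = E·2πrL = Q_enc/ε₀ = λ_enc L/ε₀.
E = 2k|λ_enc|/r = 2(8.99×10^9)(2.233×10^-6)/(0.0287) = 1.40×10^6 N/C.

E = 1.40×10^6 N/C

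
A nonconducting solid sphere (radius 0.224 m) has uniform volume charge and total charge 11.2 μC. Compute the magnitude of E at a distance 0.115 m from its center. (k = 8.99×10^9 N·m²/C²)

Use a concentric Gaussian sphere at r = 0.115 m (r < R).
For a uniform sphere the enclosed fraction is (r/R)³, so Q_enc = (11.2 μC)(0.115/0.224)³ = 1.516e-6 C.
Gauss's law: E·4πr² = Q_enc/ε₀.
E = k|Q_enc|/r² = (8.99×10^9)(1.516e-6)/(0.115)² = 1.03×10^6 N/C.

|E| ≈ 1.03×10^6 V/m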